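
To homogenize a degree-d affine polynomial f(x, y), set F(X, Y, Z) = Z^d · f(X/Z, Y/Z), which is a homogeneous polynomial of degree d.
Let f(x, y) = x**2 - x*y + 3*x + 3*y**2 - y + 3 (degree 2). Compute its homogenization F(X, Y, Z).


F(X, Y, Z) = X**2 - X*Y + 3*X*Z + 3*Y**2 - Y*Z + 3*Z**2

deg(f) = 2.
Substitute x = X/Z, y = Y/Z into f, then multiply by Z^2.
  monomial 1·x^2·y^0 ↦ 1·X^2·Y^0·Z^0.
  monomial -1·x^1·y^1 ↦ -1·X^1·Y^1·Z^0.
  monomial 3·x^1·y^0 ↦ 3·X^1·Y^0·Z^1.
  monomial 3·x^0·y^2 ↦ 3·X^0·Y^2·Z^0.
  monomial -1·x^0·y^1 ↦ -1·X^0·Y^1·Z^1.
  monomial 3·x^0·y^0 ↦ 3·X^0·Y^0·Z^2.
Collecting: F(X, Y, Z) = X**2 - X*Y + 3*X*Z + 3*Y**2 - Y*Z + 3*Z**2.


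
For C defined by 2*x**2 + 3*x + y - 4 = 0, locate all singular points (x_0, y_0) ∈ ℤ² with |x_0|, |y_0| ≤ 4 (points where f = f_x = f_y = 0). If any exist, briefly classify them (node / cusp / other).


No singular points in the scanned grid; C is smooth there.

Compute partial derivatives:
  f_x = 4*x + 3.
  f_y = 1.
f_y = 1 is a nonzero constant, so f_y never vanishes: no point (x, y) can satisfy f = f_x = f_y = 0. In particular no (x, y) ∈ {−4, ..., 4}² is singular; the curve is smooth.


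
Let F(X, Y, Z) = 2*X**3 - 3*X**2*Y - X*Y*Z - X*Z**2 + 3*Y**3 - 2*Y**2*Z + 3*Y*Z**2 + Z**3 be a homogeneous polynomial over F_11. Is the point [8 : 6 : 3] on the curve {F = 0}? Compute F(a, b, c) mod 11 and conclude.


F(8,6,3) ≡ 2 (mod 11); P is NOT on the curve.

Evaluate F(8, 6, 3) term-by-term (mod 11).
  2*X**3 ↦ 2·512·1·1 = 1024
  -3*X**2*Y ↦ -3·64·6·1 = -1152
  -X*Y*Z ↦ -1·8·6·3 = -144
  -X*Z**2 ↦ -1·8·1·9 = -72
  3*Y**3 ↦ 3·1·216·1 = 648
  -2*Y**2*Z ↦ -2·1·36·3 = -216
  3*Y*Z**2 ↦ 3·1·6·9 = 162
  Z**3 ↦ 1·1·1·27 = 27
Sum: F(8, 6, 3) = (1024) + (-1152) + (-144) + (-72) + (648) + (-216) + (162) + (27) = 277.
Reducing mod 11: 277 ≡ 2 (mod 11).
Since F(a, b, c) ≡ 2 ≠ 0 (mod 11), P does NOT lie on the curve.


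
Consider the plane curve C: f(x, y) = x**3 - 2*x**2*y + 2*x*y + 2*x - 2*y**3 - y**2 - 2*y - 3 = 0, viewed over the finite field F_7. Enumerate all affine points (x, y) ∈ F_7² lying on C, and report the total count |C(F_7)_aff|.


Affine F_7-points: {(0, 6), (1, 0), (2, 1), (3, 5), (4, 5), (5, 2), (5, 6)}; count = 7.

For each of the 49 pairs (x, y) ∈ F_7², evaluate f(x, y) mod 7. Record the zeros.
  x = 0: [0↦4, 1↦6, 2↦1, 3↦5, 4↦6, 5↦6, 6↦0]  zeros at y ∈ {6}
  x = 1: [0↦0, 1↦2, 2↦4, 3↦1, 4↦2, 5↦2, 6↦3]  zeros at y ∈ {0}
  x = 2: [0↦2, 1↦0, 2↦5, 3↦5, 4↦2, 5↦5, 6↦2]  zeros at y ∈ {1}
  x = 3: [0↦2, 1↦6, 2↦3, 3↦2, 4↦5, 5↦0, 6↦3]  zeros at y ∈ {5}
  x = 4: [0↦6, 1↦5, 2↦4, 3↦5, 4↦3, 5↦0, 6↦5]  zeros at y ∈ {5}
  x = 5: [0↦6, 1↦3, 2↦0, 3↦6, 4↦2, 5↦4, 6↦0]  zeros at y ∈ {2, 6}
  x = 6: [0↦1, 1↦6, 2↦4, 3↦4, 4↦1, 5↦4, 6↦1]  zeros at y ∈ ∅
Collecting zeros: affine points = {(0, 6), (1, 0), (2, 1), (3, 5), (4, 5), (5, 2), (5, 6)}.
Total count |C(F_7)_aff| = 7.


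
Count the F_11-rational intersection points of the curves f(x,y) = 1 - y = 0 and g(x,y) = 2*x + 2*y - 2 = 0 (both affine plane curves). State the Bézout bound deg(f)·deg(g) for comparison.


Common zeros: {(0, 1)}; count = 1; Bézout bound = 1.

deg(f) = 1, deg(g) = 1, so Bézout bound = 1.
Scan x ∈ F_11. For each x, list the y ∈ F_11 with f(x, y) ≡ 0 and those with g(x, y) ≡ 0 (mod 11); the common zeros in that column are the intersection.
  x = 0: f ≡ 0 at y ∈ {1}; g ≡ 0 at y ∈ {1}; common: {1}.
  x = 1: f ≡ 0 at y ∈ {1}; g ≡ 0 at y ∈ {0}; common: ∅.
  x = 2: f ≡ 0 at y ∈ {1}; g ≡ 0 at y ∈ {10}; common: ∅.
  x = 3: f ≡ 0 at y ∈ {1}; g ≡ 0 at y ∈ {9}; common: ∅.
  x = 4: f ≡ 0 at y ∈ {1}; g ≡ 0 at y ∈ {8}; common: ∅.
  x = 5: f ≡ 0 at y ∈ {1}; g ≡ 0 at y ∈ {7}; common: ∅.
  x = 6: f ≡ 0 at y ∈ {1}; g ≡ 0 at y ∈ {6}; common: ∅.
  x = 7: f ≡ 0 at y ∈ {1}; g ≡ 0 at y ∈ {5}; common: ∅.
  x = 8: f ≡ 0 at y ∈ {1}; g ≡ 0 at y ∈ {4}; common: ∅.
  x = 9: f ≡ 0 at y ∈ {1}; g ≡ 0 at y ∈ {3}; common: ∅.
  x = 10: f ≡ 0 at y ∈ {1}; g ≡ 0 at y ∈ {2}; common: ∅.
Collecting: common zeros = {(0, 1)}, so the count is 1.
Comparison with the Bézout bound: 1 ≤ 1 = deg(f)·deg(g), as expected for curves with no common component (the bound is attained).


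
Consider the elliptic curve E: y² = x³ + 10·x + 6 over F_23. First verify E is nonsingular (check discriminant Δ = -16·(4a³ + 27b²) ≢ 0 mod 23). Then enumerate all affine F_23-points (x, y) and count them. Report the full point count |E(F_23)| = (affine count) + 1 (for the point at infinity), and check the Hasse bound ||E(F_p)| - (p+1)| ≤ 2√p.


Affine points = {(0, 11), (0, 12), (4, 8), (4, 15), (6, 11), (6, 12), (8, 0), (10, 5), (10, 18), (15, 9), (15, 14), (17, 11), (17, 12), (20, 8), (20, 15), (21, 1), (21, 22), (22, 8), (22, 15)}; affine count = 19; |E(F_23)| = 20.

Discriminant check: Δ ∝ 4a³ + 27b² = 4·10³ + 27·6² = 4·1000 + 27·36 ≡ 4 (mod 23). Nonzero ⇒ E is nonsingular.
For each x ∈ F_23, compute rhs = x³ + 10·x + 6 mod 23, then count y ∈ F_23 with y² ≡ rhs.
  x = 0: rhs = 6, matching y values: 11, 12 (2 points).
  x = 1: rhs = 17, matching y values: none (0 points).
  x = 2: rhs = 11, matching y values: none (0 points).
  x = 3: rhs = 17, matching y values: none (0 points).
  x = 4: rhs = 18, matching y values: 8, 15 (2 points).
  x = 5: rhs = 20, matching y values: none (0 points).
  x = 6: rhs = 6, matching y values: 11, 12 (2 points).
  x = 7: rhs = 5, matching y values: none (0 points).
  x = 8: rhs = 0, matching y values: 0 (1 points).
  x = 9: rhs = 20, matching y values: none (0 points).
  x = 10: rhs = 2, matching y values: 5, 18 (2 points).
  x = 11: rhs = 21, matching y values: none (0 points).
  x = 12: rhs = 14, matching y values: none (0 points).
  x = 13: rhs = 10, matching y values: none (0 points).
  x = 14: rhs = 15, matching y values: none (0 points).
  x = 15: rhs = 12, matching y values: 9, 14 (2 points).
  x = 16: rhs = 7, matching y values: none (0 points).
  x = 17: rhs = 6, matching y values: 11, 12 (2 points).
  x = 18: rhs = 15, matching y values: none (0 points).
  x = 19: rhs = 17, matching y values: none (0 points).
  x = 20: rhs = 18, matching y values: 8, 15 (2 points).
  x = 21: rhs = 1, matching y values: 1, 22 (2 points).
  x = 22: rhs = 18, matching y values: 8, 15 (2 points).
Total affine count: 19.
Full point count |E(F_23)| = 19 + 1 = 20.
Hasse bound: |20 − (23+1)| = |-4| = 4 ≤ 2√23 ≈ 9.5917 ✓.


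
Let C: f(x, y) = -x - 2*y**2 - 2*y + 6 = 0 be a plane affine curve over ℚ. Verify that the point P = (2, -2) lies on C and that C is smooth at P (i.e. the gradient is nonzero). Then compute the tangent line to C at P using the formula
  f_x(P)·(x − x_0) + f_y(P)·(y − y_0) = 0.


Tangent line at P: -x + 6*y + 14 = 0.

Step 1: f(2, -2) = 0, so P lies on C.
Step 2: partial derivatives
  f_x(x, y) = -1, f_y(x, y) = -4*y - 2.
  f_x(P) = -1, f_y(P) = 6 (gradient nonzero, so P is smooth).
Step 3: tangent line at P: -1·(x − 2) + 6·(y − -2) = 0.
Expanding: -x + 6*y + 14 = 0.


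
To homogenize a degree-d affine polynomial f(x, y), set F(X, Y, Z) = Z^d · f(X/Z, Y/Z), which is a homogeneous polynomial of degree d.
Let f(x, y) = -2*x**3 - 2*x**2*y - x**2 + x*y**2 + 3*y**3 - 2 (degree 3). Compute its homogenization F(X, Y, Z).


F(X, Y, Z) = -2*X**3 - 2*X**2*Y - X**2*Z + X*Y**2 + 3*Y**3 - 2*Z**3

deg(f) = 3.
Substitute x = X/Z, y = Y/Z into f, then multiply by Z^3.
  monomial -2·x^3·y^0 ↦ -2·X^3·Y^0·Z^0.
  monomial -2·x^2·y^1 ↦ -2·X^2·Y^1·Z^0.
  monomial -1·x^2·y^0 ↦ -1·X^2·Y^0·Z^1.
  monomial 1·x^1·y^2 ↦ 1·X^1·Y^2·Z^0.
  monomial 3·x^0·y^3 ↦ 3·X^0·Y^3·Z^0.
  monomial -2·x^0·y^0 ↦ -2·X^0·Y^0·Z^3.
Collecting: F(X, Y, Z) = -2*X**3 - 2*X**2*Y - X**2*Z + X*Y**2 + 3*Y**3 - 2*Z**3.


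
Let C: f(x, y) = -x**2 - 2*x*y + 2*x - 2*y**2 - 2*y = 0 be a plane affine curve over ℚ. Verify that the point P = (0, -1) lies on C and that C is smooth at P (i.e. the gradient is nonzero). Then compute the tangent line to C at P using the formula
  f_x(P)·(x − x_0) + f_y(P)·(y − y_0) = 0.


Tangent line at P: 4*x + 2*y + 2 = 0.

Step 1: f(0, -1) = 0, so P lies on C.
Step 2: partial derivatives
  f_x(x, y) = -2*x - 2*y + 2, f_y(x, y) = -2*x - 4*y - 2.
  f_x(P) = 4, f_y(P) = 2 (gradient nonzero, so P is smooth).
Step 3: tangent line at P: 4·(x − 0) + 2·(y − -1) = 0.
Expanding: 4*x + 2*y + 2 = 0.


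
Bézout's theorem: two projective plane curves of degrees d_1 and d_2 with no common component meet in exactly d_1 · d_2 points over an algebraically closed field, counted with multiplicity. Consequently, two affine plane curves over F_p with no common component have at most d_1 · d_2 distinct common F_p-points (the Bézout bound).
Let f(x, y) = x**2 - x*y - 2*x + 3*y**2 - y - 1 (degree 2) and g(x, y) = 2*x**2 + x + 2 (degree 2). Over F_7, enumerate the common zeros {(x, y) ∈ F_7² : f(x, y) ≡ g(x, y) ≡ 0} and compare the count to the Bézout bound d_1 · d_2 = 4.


Common zeros: ∅; count = 0; Bézout bound = 4.

deg(f) = 2, deg(g) = 2, so Bézout bound = 4.
Scan x ∈ F_7. For each x, list the y ∈ F_7 with f(x, y) ≡ 0 and those with g(x, y) ≡ 0 (mod 7); the common zeros in that column are the intersection.
  x = 0: f ≡ 0 at y ∈ ∅; g ≡ 0 at y ∈ ∅; common: ∅.
  x = 1: f ≡ 0 at y ∈ {5}; g ≡ 0 at y ∈ ∅; common: ∅.
  x = 2: f ≡ 0 at y ∈ {4}; g ≡ 0 at y ∈ ∅; common: ∅.
  x = 3: f ≡ 0 at y ∈ ∅; g ≡ 0 at y ∈ ∅; common: ∅.
  x = 4: f ≡ 0 at y ∈ {0, 4}; g ≡ 0 at y ∈ ∅; common: ∅.
  x = 5: f ≡ 0 at y ∈ {0, 2}; g ≡ 0 at y ∈ ∅; common: ∅.
  x = 6: f ≡ 0 at y ∈ {2, 5}; g ≡ 0 at y ∈ ∅; common: ∅.
Collecting: common zeros = ∅, so the count is 0.
Comparison with the Bézout bound: 0 ≤ 4 = deg(f)·deg(g), as expected for curves with no common component (the affine F_7-count falls short of the bound because intersections may lie at infinity, over extension fields, or carry multiplicity).


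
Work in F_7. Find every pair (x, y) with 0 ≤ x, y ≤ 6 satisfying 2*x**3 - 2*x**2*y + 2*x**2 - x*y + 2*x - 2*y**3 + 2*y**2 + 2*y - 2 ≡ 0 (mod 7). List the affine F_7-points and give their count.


Affine F_7-points: {(0, 1), (0, 6), (1, 3), (4, 3), (5, 0), (5, 4)}; count = 6.

For each of the 49 pairs (x, y) ∈ F_7², evaluate f(x, y) mod 7. Record the zeros.
  x = 0: [0↦5, 1↦0, 2↦1, 3↦3, 4↦1, 5↦4, 6↦0]  zeros at y ∈ {1, 6}
  x = 1: [0↦4, 1↦3, 2↦1, 3↦0, 4↦2, 5↦2, 6↦2]  zeros at y ∈ {3}
  x = 2: [0↦5, 1↦4, 2↦2, 3↦1, 4↦3, 5↦3, 6↦3]  zeros at y ∈ ∅
  x = 3: [0↦6, 1↦1, 2↦2, 3↦4, 4↦2, 5↦5, 6↦1]  zeros at y ∈ ∅
  x = 4: [0↦5, 1↦6, 2↦6, 3↦0, 4↦4, 5↦6, 6↦1]  zeros at y ∈ {3}
  x = 5: [0↦0, 1↦3, 2↦5, 3↦1, 4↦0, 5↦4, 6↦1]  zeros at y ∈ {0, 4}
  x = 6: [0↦3, 1↦4, 2↦4, 3↦5, 4↦2, 5↦4, 6↦6]  zeros at y ∈ ∅
Collecting zeros: affine points = {(0, 1), (0, 6), (1, 3), (4, 3), (5, 0), (5, 4)}.
Total count |C(F_7)_aff| = 6.


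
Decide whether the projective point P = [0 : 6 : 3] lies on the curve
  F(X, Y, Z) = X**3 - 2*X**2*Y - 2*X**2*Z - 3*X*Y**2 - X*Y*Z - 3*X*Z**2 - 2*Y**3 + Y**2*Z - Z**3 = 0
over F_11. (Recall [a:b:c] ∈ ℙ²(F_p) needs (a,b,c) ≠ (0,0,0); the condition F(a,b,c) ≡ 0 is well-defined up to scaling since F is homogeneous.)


F(0,6,3) ≡ 1 (mod 11); P is NOT on the curve.

Evaluate F(0, 6, 3) term-by-term (mod 11).
  X**3 ↦ 1·0·1·1 = 0
  -2*X**2*Y ↦ -2·0·6·1 = 0
  -2*X**2*Z ↦ -2·0·1·3 = 0
  -3*X*Y**2 ↦ -3·0·36·1 = 0
  -X*Y*Z ↦ -1·0·6·3 = 0
  -3*X*Z**2 ↦ -3·0·1·9 = 0
  -2*Y**3 ↦ -2·1·216·1 = -432
  Y**2*Z ↦ 1·1·36·3 = 108
  -Z**3 ↦ -1·1·1·27 = -27
Sum: F(0, 6, 3) = (0) + (0) + (0) + (0) + (0) + (0) + (-432) + (108) + (-27) = -351.
Reducing mod 11: -351 ≡ 1 (mod 11).
Since F(a, b, c) ≡ 1 ≠ 0 (mod 11), P does NOT lie on the curve.


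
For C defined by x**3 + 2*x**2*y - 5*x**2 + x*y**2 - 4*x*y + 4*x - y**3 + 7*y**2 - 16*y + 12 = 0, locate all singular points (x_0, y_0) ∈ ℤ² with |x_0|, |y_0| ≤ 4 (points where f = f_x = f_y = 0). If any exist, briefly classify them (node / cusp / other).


Singular points: {(0, 2)}; classification: node.

Compute partial derivatives:
  f_x = 3*x**2 + 4*x*y - 10*x + y**2 - 4*y + 4.
  f_y = 2*x**2 + 2*x*y - 4*x - 3*y**2 + 14*y - 16.
Scan x_0 ∈ {−4, ..., 4}. For each x_0, f_y(x_0, y) is a polynomial in y; find its integer roots y ∈ {−4, ..., 4}, then test f_x and f at those candidates.
  x = -4: f_y(-4, y) = -3*y**2 + 6*y + 32; no integer root y with |y| ≤ 4.
  x = -3: f_y(-3, y) = -3*y**2 + 8*y + 14; no integer root y with |y| ≤ 4.
  x = -2: f_y(-2, y) = -3*y**2 + 10*y; vanishes at y ∈ {0}. (-2, 0): f_x = 36 ≠ 0.
  x = -1: f_y(-1, y) = -3*y**2 + 12*y - 10; no integer root y with |y| ≤ 4.
  x = 0: f_y(0, y) = -3*y**2 + 14*y - 16; vanishes at y ∈ {2}. (0, 2): f_x = 0, f = 0 — SINGULAR.
  x = 1: f_y(1, y) = -3*y**2 + 16*y - 18; no integer root y with |y| ≤ 4.
  x = 2: f_y(2, y) = -3*y**2 + 18*y - 16; no integer root y with |y| ≤ 4.
  x = 3: f_y(3, y) = -3*y**2 + 20*y - 10; no integer root y with |y| ≤ 4.
  x = 4: f_y(4, y) = -3*y**2 + 22*y; vanishes at y ∈ {0}. (4, 0): f_x = 12 ≠ 0.
Only singular point on the grid: (0, 2).
Classify: substitute x = 0 + u, y = 2 + v and expand: f = u**3 + 2*u**2*v - u**2 + u*v**2 - v**3 + v**2.
No constant or linear terms (consistent with a singular point). Quadratic part: -u**2 + v**2. Cubic part: u**3 + 2*u**2*v + u*v**2 - v**3.
The quadratic part v**2 - u**2 = (v − u)(v + u) splits into two distinct linear factors, so there are two distinct tangent lines y − 2 = ±(x − 0) — this is a node (ordinary double point).
Classification: node.


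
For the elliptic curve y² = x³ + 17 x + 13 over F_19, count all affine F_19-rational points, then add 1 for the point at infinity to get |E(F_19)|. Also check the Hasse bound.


Affine points = {(2, 6), (2, 13), (7, 0), (10, 9), (10, 10), (11, 7), (11, 12), (12, 8), (12, 11), (16, 7), (16, 12), (17, 3), (17, 16)}; affine count = 13; |E(F_19)| = 14.

Discriminant check: Δ ∝ 4a³ + 27b² = 4·17³ + 27·13² = 4·4913 + 27·169 ≡ 9 (mod 19). Nonzero ⇒ E is nonsingular.
For each x ∈ F_19, compute rhs = x³ + 17·x + 13 mod 19, then count y ∈ F_19 with y² ≡ rhs.
  x = 0: rhs = 13, matching y values: none (0 points).
  x = 1: rhs = 12, matching y values: none (0 points).
  x = 2: rhs = 17, matching y values: 6, 13 (2 points).
  x = 3: rhs = 15, matching y values: none (0 points).
  x = 4: rhs = 12, matching y values: none (0 points).
  x = 5: rhs = 14, matching y values: none (0 points).
  x = 6: rhs = 8, matching y values: none (0 points).
  x = 7: rhs = 0, matching y values: 0 (1 points).
  x = 8: rhs = 15, matching y values: none (0 points).
  x = 9: rhs = 2, matching y values: none (0 points).
  x = 10: rhs = 5, matching y values: 9, 10 (2 points).
  x = 11: rhs = 11, matching y values: 7, 12 (2 points).
  x = 12: rhs = 7, matching y values: 8, 11 (2 points).
  x = 13: rhs = 18, matching y values: none (0 points).
  x = 14: rhs = 12, matching y values: none (0 points).
  x = 15: rhs = 14, matching y values: none (0 points).
  x = 16: rhs = 11, matching y values: 7, 12 (2 points).
  x = 17: rhs = 9, matching y values: 3, 16 (2 points).
  x = 18: rhs = 14, matching y values: none (0 points).
Total affine count: 13.
Full point count |E(F_19)| = 13 + 1 = 14.
Hasse bound: |14 − (19+1)| = |-6| = 6 ≤ 2√19 ≈ 8.7178 ✓.


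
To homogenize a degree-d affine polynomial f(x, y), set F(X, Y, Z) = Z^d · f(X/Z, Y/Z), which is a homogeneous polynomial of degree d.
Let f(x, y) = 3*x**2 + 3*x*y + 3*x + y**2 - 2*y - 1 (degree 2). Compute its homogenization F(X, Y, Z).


F(X, Y, Z) = 3*X**2 + 3*X*Y + 3*X*Z + Y**2 - 2*Y*Z - Z**2

deg(f) = 2.
Substitute x = X/Z, y = Y/Z into f, then multiply by Z^2.
  monomial 3·x^2·y^0 ↦ 3·X^2·Y^0·Z^0.
  monomial 3·x^1·y^1 ↦ 3·X^1·Y^1·Z^0.
  monomial 3·x^1·y^0 ↦ 3·X^1·Y^0·Z^1.
  monomial 1·x^0·y^2 ↦ 1·X^0·Y^2·Z^0.
  monomial -2·x^0·y^1 ↦ -2·X^0·Y^1·Z^1.
  monomial -1·x^0·y^0 ↦ -1·X^0·Y^0·Z^2.
Collecting: F(X, Y, Z) = 3*X**2 + 3*X*Y + 3*X*Z + Y**2 - 2*Y*Z - Z**2.


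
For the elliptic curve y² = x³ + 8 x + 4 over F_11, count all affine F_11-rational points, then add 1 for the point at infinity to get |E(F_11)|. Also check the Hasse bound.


Affine points = {(0, 2), (0, 9), (3, 0), (4, 1), (4, 10), (5, 2), (5, 9), (6, 2), (6, 9)}; affine count = 9; |E(F_11)| = 10.

Discriminant check: Δ ∝ 4a³ + 27b² = 4·8³ + 27·4² = 4·512 + 27·16 ≡ 5 (mod 11). Nonzero ⇒ E is nonsingular.
For each x ∈ F_11, compute rhs = x³ + 8·x + 4 mod 11, then count y ∈ F_11 with y² ≡ rhs.
  x = 0: rhs = 4, matching y values: 2, 9 (2 points).
  x = 1: rhs = 2, matching y values: none (0 points).
  x = 2: rhs = 6, matching y values: none (0 points).
  x = 3: rhs = 0, matching y values: 0 (1 points).
  x = 4: rhs = 1, matching y values: 1, 10 (2 points).
  x = 5: rhs = 4, matching y values: 2, 9 (2 points).
  x = 6: rhs = 4, matching y values: 2, 9 (2 points).
  x = 7: rhs = 7, matching y values: none (0 points).
  x = 8: rhs = 8, matching y values: none (0 points).
  x = 9: rhs = 2, matching y values: none (0 points).
  x = 10: rhs = 6, matching y values: none (0 points).
Total affine count: 9.
Full point count |E(F_11)| = 9 + 1 = 10.
Hasse bound: |10 − (11+1)| = |-2| = 2 ≤ 2√11 ≈ 6.6332 ✓.


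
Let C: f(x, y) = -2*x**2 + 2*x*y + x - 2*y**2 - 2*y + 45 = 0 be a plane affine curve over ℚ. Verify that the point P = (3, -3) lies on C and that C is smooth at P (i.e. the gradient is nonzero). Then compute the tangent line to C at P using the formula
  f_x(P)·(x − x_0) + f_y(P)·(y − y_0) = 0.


Tangent line at P: -17*x + 16*y + 99 = 0.

Step 1: f(3, -3) = 0, so P lies on C.
Step 2: partial derivatives
  f_x(x, y) = -4*x + 2*y + 1, f_y(x, y) = 2*x - 4*y - 2.
  f_x(P) = -17, f_y(P) = 16 (gradient nonzero, so P is smooth).
Step 3: tangent line at P: -17·(x − 3) + 16·(y − -3) = 0.
Expanding: -17*x + 16*y + 99 = 0.


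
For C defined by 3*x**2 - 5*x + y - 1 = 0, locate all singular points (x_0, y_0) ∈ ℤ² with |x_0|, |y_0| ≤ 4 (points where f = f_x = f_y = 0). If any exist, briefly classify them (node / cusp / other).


No singular points in the scanned grid; C is smooth there.

Compute partial derivatives:
  f_x = 6*x - 5.
  f_y = 1.
f_y = 1 is a nonzero constant, so f_y never vanishes: no point (x, y) can satisfy f = f_x = f_y = 0. In particular no (x, y) ∈ {−4, ..., 4}² is singular; the curve is smooth.


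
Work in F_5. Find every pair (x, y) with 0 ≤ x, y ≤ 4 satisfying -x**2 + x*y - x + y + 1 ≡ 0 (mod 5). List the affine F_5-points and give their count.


Affine F_5-points: {(0, 4), (1, 3), (2, 0), (3, 4)}; count = 4.

For each of the 25 pairs (x, y) ∈ F_5², evaluate f(x, y) mod 5. Record the zeros.
  x = 0: [0↦1, 1↦2, 2↦3, 3↦4, 4↦0]  zeros at y ∈ {4}
  x = 1: [0↦4, 1↦1, 2↦3, 3↦0, 4↦2]  zeros at y ∈ {3}
  x = 2: [0↦0, 1↦3, 2↦1, 3↦4, 4↦2]  zeros at y ∈ {0}
  x = 3: [0↦4, 1↦3, 2↦2, 3↦1, 4↦0]  zeros at y ∈ {4}
  x = 4: [0↦1, 1↦1, 2↦1, 3↦1, 4↦1]  zeros at y ∈ ∅
Collecting zeros: affine points = {(0, 4), (1, 3), (2, 0), (3, 4)}.
Total count |C(F_5)_aff| = 4.


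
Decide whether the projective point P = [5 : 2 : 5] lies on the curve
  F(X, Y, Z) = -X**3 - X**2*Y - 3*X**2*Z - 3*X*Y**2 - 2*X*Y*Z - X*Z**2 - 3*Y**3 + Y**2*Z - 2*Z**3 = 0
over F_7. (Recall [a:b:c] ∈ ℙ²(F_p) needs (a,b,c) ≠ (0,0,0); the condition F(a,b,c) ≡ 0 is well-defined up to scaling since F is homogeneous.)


F(5,2,5) ≡ 3 (mod 7); P is NOT on the curve.

Evaluate F(5, 2, 5) term-by-term (mod 7).
  -X**3 ↦ -1·125·1·1 = -125
  -X**2*Y ↦ -1·25·2·1 = -50
  -3*X**2*Z ↦ -3·25·1·5 = -375
  -3*X*Y**2 ↦ -3·5·4·1 = -60
  -2*X*Y*Z ↦ -2·5·2·5 = -100
  -X*Z**2 ↦ -1·5·1·25 = -125
  -3*Y**3 ↦ -3·1·8·1 = -24
  Y**2*Z ↦ 1·1·4·5 = 20
  -2*Z**3 ↦ -2·1·1·125 = -250
Sum: F(5, 2, 5) = (-125) + (-50) + (-375) + (-60) + (-100) + (-125) + (-24) + (20) + (-250) = -1089.
Reducing mod 7: -1089 ≡ 3 (mod 7).
Since F(a, b, c) ≡ 3 ≠ 0 (mod 7), P does NOT lie on the curve.


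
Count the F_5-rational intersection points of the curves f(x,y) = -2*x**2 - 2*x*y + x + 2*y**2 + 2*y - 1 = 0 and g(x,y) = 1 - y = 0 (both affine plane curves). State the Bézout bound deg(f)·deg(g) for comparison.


Common zeros: {(1, 1)}; count = 1; Bézout bound = 2.

deg(f) = 2, deg(g) = 1, so Bézout bound = 2.
Scan x ∈ F_5. For each x, list the y ∈ F_5 with f(x, y) ≡ 0 and those with g(x, y) ≡ 0 (mod 5); the common zeros in that column are the intersection.
  x = 0: f ≡ 0 at y ∈ ∅; g ≡ 0 at y ∈ {1}; common: ∅.
  x = 1: f ≡ 0 at y ∈ {1, 4}; g ≡ 0 at y ∈ {1}; common: {1}.
  x = 2: f ≡ 0 at y ∈ {3}; g ≡ 0 at y ∈ {1}; common: ∅.
  x = 3: f ≡ 0 at y ∈ {3, 4}; g ≡ 0 at y ∈ {1}; common: ∅.
  x = 4: f ≡ 0 at y ∈ ∅; g ≡ 0 at y ∈ {1}; common: ∅.
Collecting: common zeros = {(1, 1)}, so the count is 1.
Comparison with the Bézout bound: 1 ≤ 2 = deg(f)·deg(g), as expected for curves with no common component (the affine F_5-count falls short of the bound because intersections may lie at infinity, over extension fields, or carry multiplicity).


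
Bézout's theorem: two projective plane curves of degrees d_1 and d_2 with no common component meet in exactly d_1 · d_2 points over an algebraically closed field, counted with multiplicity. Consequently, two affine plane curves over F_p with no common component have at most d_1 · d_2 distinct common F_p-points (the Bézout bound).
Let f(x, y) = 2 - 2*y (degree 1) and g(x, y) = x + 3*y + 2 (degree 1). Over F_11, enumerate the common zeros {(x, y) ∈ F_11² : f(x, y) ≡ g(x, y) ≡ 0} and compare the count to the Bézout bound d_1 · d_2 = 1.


Common zeros: {(6, 1)}; count = 1; Bézout bound = 1.

deg(f) = 1, deg(g) = 1, so Bézout bound = 1.
Scan x ∈ F_11. For each x, list the y ∈ F_11 with f(x, y) ≡ 0 and those with g(x, y) ≡ 0 (mod 11); the common zeros in that column are the intersection.
  x = 0: f ≡ 0 at y ∈ {1}; g ≡ 0 at y ∈ {3}; common: ∅.
  x = 1: f ≡ 0 at y ∈ {1}; g ≡ 0 at y ∈ {10}; common: ∅.
  x = 2: f ≡ 0 at y ∈ {1}; g ≡ 0 at y ∈ {6}; common: ∅.
  x = 3: f ≡ 0 at y ∈ {1}; g ≡ 0 at y ∈ {2}; common: ∅.
  x = 4: f ≡ 0 at y ∈ {1}; g ≡ 0 at y ∈ {9}; common: ∅.
  x = 5: f ≡ 0 at y ∈ {1}; g ≡ 0 at y ∈ {5}; common: ∅.
  x = 6: f ≡ 0 at y ∈ {1}; g ≡ 0 at y ∈ {1}; common: {1}.
  x = 7: f ≡ 0 at y ∈ {1}; g ≡ 0 at y ∈ {8}; common: ∅.
  x = 8: f ≡ 0 at y ∈ {1}; g ≡ 0 at y ∈ {4}; common: ∅.
  x = 9: f ≡ 0 at y ∈ {1}; g ≡ 0 at y ∈ {0}; common: ∅.
  x = 10: f ≡ 0 at y ∈ {1}; g ≡ 0 at y ∈ {7}; common: ∅.
Collecting: common zeros = {(6, 1)}, so the count is 1.
Comparison with the Bézout bound: 1 ≤ 1 = deg(f)·deg(g), as expected for curves with no common component (the bound is attained).


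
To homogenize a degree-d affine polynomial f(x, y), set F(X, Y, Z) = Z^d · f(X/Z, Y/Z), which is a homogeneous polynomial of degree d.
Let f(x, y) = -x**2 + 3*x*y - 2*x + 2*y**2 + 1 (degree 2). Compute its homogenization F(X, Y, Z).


F(X, Y, Z) = -X**2 + 3*X*Y - 2*X*Z + 2*Y**2 + Z**2

deg(f) = 2.
Substitute x = X/Z, y = Y/Z into f, then multiply by Z^2.
  monomial -1·x^2·y^0 ↦ -1·X^2·Y^0·Z^0.
  monomial 3·x^1·y^1 ↦ 3·X^1·Y^1·Z^0.
  monomial -2·x^1·y^0 ↦ -2·X^1·Y^0·Z^1.
  monomial 2·x^0·y^2 ↦ 2·X^0·Y^2·Z^0.
  monomial 1·x^0·y^0 ↦ 1·X^0·Y^0·Z^2.
Collecting: F(X, Y, Z) = -X**2 + 3*X*Y - 2*X*Z + 2*Y**2 + Z**2.


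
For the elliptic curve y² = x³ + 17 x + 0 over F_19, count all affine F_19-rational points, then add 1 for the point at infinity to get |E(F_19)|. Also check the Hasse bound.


Affine points = {(0, 0), (2, 2), (2, 17), (5, 1), (5, 18), (7, 5), (7, 14), (10, 7), (10, 12), (11, 6), (11, 13), (13, 9), (13, 10), (15, 1), (15, 18), (16, 6), (16, 13), (18, 1), (18, 18)}; affine count = 19; |E(F_19)| = 20.

Discriminant check: Δ ∝ 4a³ + 27b² = 4·17³ + 27·0² = 4·4913 + 27·0 ≡ 6 (mod 19). Nonzero ⇒ E is nonsingular.
For each x ∈ F_19, compute rhs = x³ + 17·x + 0 mod 19, then count y ∈ F_19 with y² ≡ rhs.
  x = 0: rhs = 0, matching y values: 0 (1 points).
  x = 1: rhs = 18, matching y values: none (0 points).
  x = 2: rhs = 4, matching y values: 2, 17 (2 points).
  x = 3: rhs = 2, matching y values: none (0 points).
  x = 4: rhs = 18, matching y values: none (0 points).
  x = 5: rhs = 1, matching y values: 1, 18 (2 points).
  x = 6: rhs = 14, matching y values: none (0 points).
  x = 7: rhs = 6, matching y values: 5, 14 (2 points).
  x = 8: rhs = 2, matching y values: none (0 points).
  x = 9: rhs = 8, matching y values: none (0 points).
  x = 10: rhs = 11, matching y values: 7, 12 (2 points).
  x = 11: rhs = 17, matching y values: 6, 13 (2 points).
  x = 12: rhs = 13, matching y values: none (0 points).
  x = 13: rhs = 5, matching y values: 9, 10 (2 points).
  x = 14: rhs = 18, matching y values: none (0 points).
  x = 15: rhs = 1, matching y values: 1, 18 (2 points).
  x = 16: rhs = 17, matching y values: 6, 13 (2 points).
  x = 17: rhs = 15, matching y values: none (0 points).
  x = 18: rhs = 1, matching y values: 1, 18 (2 points).
Total affine count: 19.
Full point count |E(F_19)| = 19 + 1 = 20.
Hasse bound: |20 − (19+1)| = |0| = 0 ≤ 2√19 ≈ 8.7178 ✓.


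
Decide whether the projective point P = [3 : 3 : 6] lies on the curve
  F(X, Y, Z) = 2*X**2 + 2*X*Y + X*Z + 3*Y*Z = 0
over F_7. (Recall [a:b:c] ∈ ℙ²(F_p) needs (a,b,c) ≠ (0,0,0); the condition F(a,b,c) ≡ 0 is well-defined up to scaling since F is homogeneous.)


F(3,3,6) ≡ 3 (mod 7); P is NOT on the curve.

Evaluate F(3, 3, 6) term-by-term (mod 7).
  2*X**2 ↦ 2·9·1·1 = 18
  2*X*Y ↦ 2·3·3·1 = 18
  X*Z ↦ 1·3·1·6 = 18
  3*Y*Z ↦ 3·1·3·6 = 54
Sum: F(3, 3, 6) = (18) + (18) + (18) + (54) = 108.
Reducing mod 7: 108 ≡ 3 (mod 7).
Since F(a, b, c) ≡ 3 ≠ 0 (mod 7), P does NOT lie on the curve.


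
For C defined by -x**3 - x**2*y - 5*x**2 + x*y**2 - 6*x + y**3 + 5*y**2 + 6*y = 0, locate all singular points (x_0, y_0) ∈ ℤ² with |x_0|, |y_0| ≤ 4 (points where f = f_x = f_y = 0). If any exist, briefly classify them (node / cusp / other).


Singular points: {(-1, -1)}; classification: node.

Compute partial derivatives:
  f_x = -3*x**2 - 2*x*y - 10*x + y**2 - 6.
  f_y = -x**2 + 2*x*y + 3*y**2 + 10*y + 6.
Scan x_0 ∈ {−4, ..., 4}. For each x_0, f_y(x_0, y) is a polynomial in y; find its integer roots y ∈ {−4, ..., 4}, then test f_x and f at those candidates.
  x = -4: f_y(-4, y) = 3*y**2 + 2*y - 10; no integer root y with |y| ≤ 4.
  x = -3: f_y(-3, y) = 3*y**2 + 4*y - 3; no integer root y with |y| ≤ 4.
  x = -2: f_y(-2, y) = 3*y**2 + 6*y + 2; no integer root y with |y| ≤ 4.
  x = -1: f_y(-1, y) = 3*y**2 + 8*y + 5; vanishes at y ∈ {-1}. (-1, -1): f_x = 0, f = 0 — SINGULAR.
  x = 0: f_y(0, y) = 3*y**2 + 10*y + 6; no integer root y with |y| ≤ 4.
  x = 1: f_y(1, y) = 3*y**2 + 12*y + 5; no integer root y with |y| ≤ 4.
  x = 2: f_y(2, y) = 3*y**2 + 14*y + 2; no integer root y with |y| ≤ 4.
  x = 3: f_y(3, y) = 3*y**2 + 16*y - 3; no integer root y with |y| ≤ 4.
  x = 4: f_y(4, y) = 3*y**2 + 18*y - 10; no integer root y with |y| ≤ 4.
Only singular point on the grid: (-1, -1).
Classify: substitute x = -1 + u, y = -1 + v and expand: f = -u**3 - u**2*v - u**2 + u*v**2 + v**3 + v**2.
No constant or linear terms (consistent with a singular point). Quadratic part: -u**2 + v**2. Cubic part: -u**3 - u**2*v + u*v**2 + v**3.
The quadratic part v**2 - u**2 = (v − u)(v + u) splits into two distinct linear factors, so there are two distinct tangent lines y − -1 = ±(x − -1) — this is a node (ordinary double point).
Classification: node.


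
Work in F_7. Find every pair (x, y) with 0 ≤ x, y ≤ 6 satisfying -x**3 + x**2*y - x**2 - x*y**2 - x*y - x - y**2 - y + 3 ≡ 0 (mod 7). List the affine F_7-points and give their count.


Affine F_7-points: {(1, 0), (1, 3), (2, 2), (2, 3), (3, 1), (3, 2), (6, 3)}; count = 7.

For each of the 49 pairs (x, y) ∈ F_7², evaluate f(x, y) mod 7. Record the zeros.
  x = 0: [0↦3, 1↦1, 2↦4, 3↦5, 4↦4, 5↦1, 6↦3]  zeros at y ∈ ∅
  x = 1: [0↦0, 1↦4, 2↦4, 3↦0, 4↦6, 5↦1, 6↦6]  zeros at y ∈ {0, 3}
  x = 2: [0↦3, 1↦1, 2↦0, 3↦0, 4↦1, 5↦3, 6↦6]  zeros at y ∈ {2, 3}
  x = 3: [0↦6, 1↦0, 2↦0, 3↦6, 4↦4, 5↦1, 6↦4]  zeros at y ∈ {1, 2}
  x = 4: [0↦3, 1↦2, 2↦5, 3↦5, 4↦2, 5↦3, 6↦1]  zeros at y ∈ ∅
  x = 5: [0↦2, 1↦1, 2↦2, 3↦5, 4↦3, 5↦3, 6↦5]  zeros at y ∈ ∅
  x = 6: [0↦4, 1↦5, 2↦6, 3↦0, 4↦1, 5↦2, 6↦3]  zeros at y ∈ {3}
Collecting zeros: affine points = {(1, 0), (1, 3), (2, 2), (2, 3), (3, 1), (3, 2), (6, 3)}.
Total count |C(F_7)_aff| = 7.


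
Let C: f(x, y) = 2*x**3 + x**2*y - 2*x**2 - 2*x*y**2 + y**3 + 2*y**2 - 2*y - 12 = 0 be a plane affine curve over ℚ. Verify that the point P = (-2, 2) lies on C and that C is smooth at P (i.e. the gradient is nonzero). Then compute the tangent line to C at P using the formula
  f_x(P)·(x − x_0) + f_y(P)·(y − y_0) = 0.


Tangent line at P: 16*x + 38*y - 44 = 0.

Step 1: f(-2, 2) = 0, so P lies on C.
Step 2: partial derivatives
  f_x(x, y) = 6*x**2 + 2*x*y - 4*x - 2*y**2, f_y(x, y) = x**2 - 4*x*y + 3*y**2 + 4*y - 2.
  f_x(P) = 16, f_y(P) = 38 (gradient nonzero, so P is smooth).
Step 3: tangent line at P: 16·(x − -2) + 38·(y − 2) = 0.
Expanding: 16*x + 38*y - 44 = 0.


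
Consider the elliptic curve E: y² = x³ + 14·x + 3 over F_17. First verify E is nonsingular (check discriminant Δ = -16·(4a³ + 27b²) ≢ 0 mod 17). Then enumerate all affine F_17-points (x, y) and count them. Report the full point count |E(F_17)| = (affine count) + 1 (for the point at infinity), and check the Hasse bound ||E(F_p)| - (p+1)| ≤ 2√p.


Affine points = {(1, 1), (1, 16), (3, 2), (3, 15), (4, 2), (4, 15), (7, 6), (7, 11), (8, 7), (8, 10), (9, 5), (9, 12), (10, 2), (10, 15), (11, 3), (11, 14), (13, 6), (13, 11), (14, 6), (14, 11), (15, 1), (15, 16)}; affine count = 22; |E(F_17)| = 23.

Discriminant check: Δ ∝ 4a³ + 27b² = 4·14³ + 27·3² = 4·2744 + 27·9 ≡ 16 (mod 17). Nonzero ⇒ E is nonsingular.
For each x ∈ F_17, compute rhs = x³ + 14·x + 3 mod 17, then count y ∈ F_17 with y² ≡ rhs.
  x = 0: rhs = 3, matching y values: none (0 points).
  x = 1: rhs = 1, matching y values: 1, 16 (2 points).
  x = 2: rhs = 5, matching y values: none (0 points).
  x = 3: rhs = 4, matching y values: 2, 15 (2 points).
  x = 4: rhs = 4, matching y values: 2, 15 (2 points).
  x = 5: rhs = 11, matching y values: none (0 points).
  x = 6: rhs = 14, matching y values: none (0 points).
  x = 7: rhs = 2, matching y values: 6, 11 (2 points).
  x = 8: rhs = 15, matching y values: 7, 10 (2 points).
  x = 9: rhs = 8, matching y values: 5, 12 (2 points).
  x = 10: rhs = 4, matching y values: 2, 15 (2 points).
  x = 11: rhs = 9, matching y values: 3, 14 (2 points).
  x = 12: rhs = 12, matching y values: none (0 points).
  x = 13: rhs = 2, matching y values: 6, 11 (2 points).
  x = 14: rhs = 2, matching y values: 6, 11 (2 points).
  x = 15: rhs = 1, matching y values: 1, 16 (2 points).
  x = 16: rhs = 5, matching y values: none (0 points).
Total affine count: 22.
Full point count |E(F_17)| = 22 + 1 = 23.
Hasse bound: |23 − (17+1)| = |5| = 5 ≤ 2√17 ≈ 8.2462 ✓.


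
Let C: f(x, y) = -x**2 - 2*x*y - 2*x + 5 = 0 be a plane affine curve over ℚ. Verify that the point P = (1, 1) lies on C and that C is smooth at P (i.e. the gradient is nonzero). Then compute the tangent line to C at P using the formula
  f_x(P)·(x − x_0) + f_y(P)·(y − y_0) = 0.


Tangent line at P: -6*x - 2*y + 8 = 0.

Step 1: f(1, 1) = 0, so P lies on C.
Step 2: partial derivatives
  f_x(x, y) = -2*x - 2*y - 2, f_y(x, y) = -2*x.
  f_x(P) = -6, f_y(P) = -2 (gradient nonzero, so P is smooth).
Step 3: tangent line at P: -6·(x − 1) + -2·(y − 1) = 0.
Expanding: -6*x - 2*y + 8 = 0.


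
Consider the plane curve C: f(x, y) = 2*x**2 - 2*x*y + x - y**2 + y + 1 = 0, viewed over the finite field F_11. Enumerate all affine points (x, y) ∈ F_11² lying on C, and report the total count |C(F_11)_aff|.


Affine F_11-points: {(0, 4), (0, 8), (2, 0), (2, 8), (3, 0), (3, 6), (8, 1), (8, 6), (9, 1), (9, 4)}; count = 10.

For each of the 121 pairs (x, y) ∈ F_11², evaluate f(x, y) mod 11. Record the zeros.
  x = 0: [0↦1, 1↦1, 2↦10, 3↦6, 4↦0, 5↦3, 6↦4, 7↦3, 8↦0, 9↦6, 10↦10]  zeros at y ∈ {4, 8}
  x = 1: [0↦4, 1↦2, 2↦9, 3↦3, 4↦6, 5↦7, 6↦6, 7↦3, 8↦9, 9↦2, 10↦4]  zeros at y ∈ ∅
  x = 2: [0↦0, 1↦7, 2↦1, 3↦4, 4↦5, 5↦4, 6↦1, 7↦7, 8↦0, 9↦2, 10↦2]  zeros at y ∈ {0, 8}
  x = 3: [0↦0, 1↦5, 2↦8, 3↦9, 4↦8, 5↦5, 6↦0, 7↦4, 8↦6, 9↦6, 10↦4]  zeros at y ∈ {0, 6}
  x = 4: [0↦4, 1↦7, 2↦8, 3↦7, 4↦4, 5↦10, 6↦3, 7↦5, 8↦5, 9↦3, 10↦10]  zeros at y ∈ ∅
  x = 5: [0↦1, 1↦2, 2↦1, 3↦9, 4↦4, 5↦8, 6↦10, 7↦10, 8↦8, 9↦4, 10↦9]  zeros at y ∈ ∅
  x = 6: [0↦2, 1↦1, 2↦9, 3↦4, 4↦8, 5↦10, 6↦10, 7↦8, 8↦4, 9↦9, 10↦1]  zeros at y ∈ ∅
  x = 7: [0↦7, 1↦4, 2↦10, 3↦3, 4↦5, 5↦5, 6↦3, 7↦10, 8↦4, 9↦7, 10↦8]  zeros at y ∈ ∅
  x = 8: [0↦5, 1↦0, 2↦4, 3↦6, 4↦6, 5↦4, 6↦0, 7↦5, 8↦8, 9↦9, 10↦8]  zeros at y ∈ {1, 6}
  x = 9: [0↦7, 1↦0, 2↦2, 3↦2, 4↦0, 5↦7, 6↦1, 7↦4, 8↦5, 9↦4, 10↦1]  zeros at y ∈ {1, 4}
  x = 10: [0↦2, 1↦4, 2↦4, 3↦2, 4↦9, 5↦3, 6↦6, 7↦7, 8↦6, 9↦3, 10↦9]  zeros at y ∈ ∅
Collecting zeros: affine points = {(0, 4), (0, 8), (2, 0), (2, 8), (3, 0), (3, 6), (8, 1), (8, 6), (9, 1), (9, 4)}.
Total count |C(F_11)_aff| = 10.


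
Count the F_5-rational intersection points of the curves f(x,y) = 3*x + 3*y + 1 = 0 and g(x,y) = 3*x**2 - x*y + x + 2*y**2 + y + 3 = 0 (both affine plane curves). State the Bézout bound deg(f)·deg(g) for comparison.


Common zeros: {(1, 2), (4, 4)}; count = 2; Bézout bound = 2.

deg(f) = 1, deg(g) = 2, so Bézout bound = 2.
Scan x ∈ F_5. For each x, list the y ∈ F_5 with f(x, y) ≡ 0 and those with g(x, y) ≡ 0 (mod 5); the common zeros in that column are the intersection.
  x = 0: f ≡ 0 at y ∈ {3}; g ≡ 0 at y ∈ ∅; common: ∅.
  x = 1: f ≡ 0 at y ∈ {2}; g ≡ 0 at y ∈ {2, 3}; common: {2}.
  x = 2: f ≡ 0 at y ∈ {1}; g ≡ 0 at y ∈ {4}; common: ∅.
  x = 3: f ≡ 0 at y ∈ {0}; g ≡ 0 at y ∈ {3}; common: ∅.
  x = 4: f ≡ 0 at y ∈ {4}; g ≡ 0 at y ∈ {0, 4}; common: {4}.
Collecting: common zeros = {(1, 2), (4, 4)}, so the count is 2.
Comparison with the Bézout bound: 2 ≤ 2 = deg(f)·deg(g), as expected for curves with no common component (the bound is attained).


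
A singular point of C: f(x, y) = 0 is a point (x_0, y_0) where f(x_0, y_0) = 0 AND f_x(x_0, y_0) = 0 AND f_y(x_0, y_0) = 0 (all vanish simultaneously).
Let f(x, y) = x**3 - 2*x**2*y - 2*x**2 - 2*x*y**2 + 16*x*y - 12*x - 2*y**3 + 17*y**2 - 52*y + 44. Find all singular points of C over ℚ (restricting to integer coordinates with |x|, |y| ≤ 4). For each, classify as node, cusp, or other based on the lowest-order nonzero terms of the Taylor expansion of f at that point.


Singular points: {(2, 2)}; classification: cusp.

Compute partial derivatives:
  f_x = 3*x**2 - 4*x*y - 4*x - 2*y**2 + 16*y - 12.
  f_y = -2*x**2 - 4*x*y + 16*x - 6*y**2 + 34*y - 52.
Scan x_0 ∈ {−4, ..., 4}. For each x_0, f_y(x_0, y) is a polynomial in y; find its integer roots y ∈ {−4, ..., 4}, then test f_x and f at those candidates.
  x = -4: f_y(-4, y) = -6*y**2 + 50*y - 148; no integer root y with |y| ≤ 4.
  x = -3: f_y(-3, y) = -6*y**2 + 46*y - 118; no integer root y with |y| ≤ 4.
  x = -2: f_y(-2, y) = -6*y**2 + 42*y - 92; no integer root y with |y| ≤ 4.
  x = -1: f_y(-1, y) = -6*y**2 + 38*y - 70; no integer root y with |y| ≤ 4.
  x = 0: f_y(0, y) = -6*y**2 + 34*y - 52; no integer root y with |y| ≤ 4.
  x = 1: f_y(1, y) = -6*y**2 + 30*y - 38; no integer root y with |y| ≤ 4.
  x = 2: f_y(2, y) = -6*y**2 + 26*y - 28; vanishes at y ∈ {2}. (2, 2): f_x = 0, f = 0 — SINGULAR.
  x = 3: f_y(3, y) = -6*y**2 + 22*y - 22; no integer root y with |y| ≤ 4.
  x = 4: f_y(4, y) = -6*y**2 + 18*y - 20; no integer root y with |y| ≤ 4.
Only singular point on the grid: (2, 2).
Classify: substitute x = 2 + u, y = 2 + v and expand: f = u**3 - 2*u**2*v - 2*u*v**2 - 2*v**3 + v**2.
No constant or linear terms (consistent with a singular point). Quadratic part: v**2. Cubic part: u**3 - 2*u**2*v - 2*u*v**2 - 2*v**3.
The quadratic part v**2 is a perfect square, so there is a single (double) tangent line v = 0, i.e. y = 2. Restricting the cubic part to that line (v = 0) leaves u**3 ≠ 0, so f is not divisible by v and the branch is v² ≈ -u**3 to lowest order — this is a cusp.
Classification: cusp.


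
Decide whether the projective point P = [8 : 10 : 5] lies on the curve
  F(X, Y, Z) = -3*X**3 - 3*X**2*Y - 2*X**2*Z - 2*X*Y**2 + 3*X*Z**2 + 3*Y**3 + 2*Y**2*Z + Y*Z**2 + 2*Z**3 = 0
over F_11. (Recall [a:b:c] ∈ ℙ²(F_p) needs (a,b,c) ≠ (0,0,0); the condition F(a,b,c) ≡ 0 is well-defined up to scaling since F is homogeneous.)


F(8,10,5) ≡ 9 (mod 11); P is NOT on the curve.

Evaluate F(8, 10, 5) term-by-term (mod 11).
  -3*X**3 ↦ -3·512·1·1 = -1536
  -3*X**2*Y ↦ -3·64·10·1 = -1920
  -2*X**2*Z ↦ -2·64·1·5 = -640
  -2*X*Y**2 ↦ -2·8·100·1 = -1600
  3*X*Z**2 ↦ 3·8·1·25 = 600
  3*Y**3 ↦ 3·1·1000·1 = 3000
  2*Y**2*Z ↦ 2·1·100·5 = 1000
  Y*Z**2 ↦ 1·1·10·25 = 250
  2*Z**3 ↦ 2·1·1·125 = 250
Sum: F(8, 10, 5) = (-1536) + (-1920) + (-640) + (-1600) + (600) + (3000) + (1000) + (250) + (250) = -596.
Reducing mod 11: -596 ≡ 9 (mod 11).
Since F(a, b, c) ≡ 9 ≠ 0 (mod 11), P does NOT lie on the curve.


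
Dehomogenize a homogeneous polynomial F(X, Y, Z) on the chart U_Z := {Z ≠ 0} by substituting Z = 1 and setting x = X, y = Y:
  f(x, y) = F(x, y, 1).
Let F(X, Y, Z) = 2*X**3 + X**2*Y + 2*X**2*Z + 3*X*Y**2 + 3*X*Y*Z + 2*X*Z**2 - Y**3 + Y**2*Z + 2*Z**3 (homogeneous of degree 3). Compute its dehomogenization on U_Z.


f(x, y) = 2*x**3 + x**2*y + 2*x**2 + 3*x*y**2 + 3*x*y + 2*x - y**3 + y**2 + 2

On U_Z we set Z = 1. Each monomial c·X^i·Y^j·Z^k in F becomes c·x^i·y^j·1^k = c·x^i·y^j.
Substituting Z = 1: F(X, Y, 1) = 2*x**3 + x**2*y + 2*x**2 + 3*x*y**2 + 3*x*y + 2*x - y**3 + y**2 + 2.
Note: deg(f) ≤ deg(F) = 3; strict inequality happens when F is divisible by Z (lost terms).


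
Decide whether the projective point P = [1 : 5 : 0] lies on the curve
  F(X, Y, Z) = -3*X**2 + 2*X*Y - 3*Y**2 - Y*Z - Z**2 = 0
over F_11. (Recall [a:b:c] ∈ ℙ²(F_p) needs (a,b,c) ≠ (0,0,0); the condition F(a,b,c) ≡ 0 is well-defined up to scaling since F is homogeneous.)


F(1,5,0) ≡ 9 (mod 11); P is NOT on the curve.

Evaluate F(1, 5, 0) term-by-term (mod 11).
  -3*X**2 ↦ -3·1·1·1 = -3
  2*X*Y ↦ 2·1·5·1 = 10
  -3*Y**2 ↦ -3·1·25·1 = -75
  -Y*Z ↦ -1·1·5·0 = 0
  -Z**2 ↦ -1·1·1·0 = 0
Sum: F(1, 5, 0) = (-3) + (10) + (-75) + (0) + (0) = -68.
Reducing mod 11: -68 ≡ 9 (mod 11).
Since F(a, b, c) ≡ 9 ≠ 0 (mod 11), P does NOT lie on the curve.


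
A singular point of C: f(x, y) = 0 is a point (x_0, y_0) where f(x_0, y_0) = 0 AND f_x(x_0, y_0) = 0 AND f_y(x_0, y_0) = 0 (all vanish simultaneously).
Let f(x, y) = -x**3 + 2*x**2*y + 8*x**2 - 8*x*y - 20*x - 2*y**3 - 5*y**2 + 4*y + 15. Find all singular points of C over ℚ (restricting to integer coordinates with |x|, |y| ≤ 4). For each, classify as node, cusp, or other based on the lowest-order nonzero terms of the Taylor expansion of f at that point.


Singular points: {(2, -1)}; classification: cusp.

Compute partial derivatives:
  f_x = -3*x**2 + 4*x*y + 16*x - 8*y - 20.
  f_y = 2*x**2 - 8*x - 6*y**2 - 10*y + 4.
Scan x_0 ∈ {−4, ..., 4}. For each x_0, f_y(x_0, y) is a polynomial in y; find its integer roots y ∈ {−4, ..., 4}, then test f_x and f at those candidates.
  x = -4: f_y(-4, y) = -6*y**2 - 10*y + 68; no integer root y with |y| ≤ 4.
  x = -3: f_y(-3, y) = -6*y**2 - 10*y + 46; no integer root y with |y| ≤ 4.
  x = -2: f_y(-2, y) = -6*y**2 - 10*y + 28; no integer root y with |y| ≤ 4.
  x = -1: f_y(-1, y) = -6*y**2 - 10*y + 14; no integer root y with |y| ≤ 4.
  x = 0: f_y(0, y) = -6*y**2 - 10*y + 4; vanishes at y ∈ {-2}. (0, -2): f_x = -4 ≠ 0.
  x = 1: f_y(1, y) = -6*y**2 - 10*y - 2; no integer root y with |y| ≤ 4.
  x = 2: f_y(2, y) = -6*y**2 - 10*y - 4; vanishes at y ∈ {-1}. (2, -1): f_x = 0, f = 0 — SINGULAR.
  x = 3: f_y(3, y) = -6*y**2 - 10*y - 2; no integer root y with |y| ≤ 4.
  x = 4: f_y(4, y) = -6*y**2 - 10*y + 4; vanishes at y ∈ {-2}. (4, -2): f_x = -20 ≠ 0.
Only singular point on the grid: (2, -1).
Classify: substitute x = 2 + u, y = -1 + v and expand: f = -u**3 + 2*u**2*v - 2*v**3 + v**2.
No constant or linear terms (consistent with a singular point). Quadratic part: v**2. Cubic part: -u**3 + 2*u**2*v - 2*v**3.
The quadratic part v**2 is a perfect square, so there is a single (double) tangent line v = 0, i.e. y = -1. Restricting the cubic part to that line (v = 0) leaves -u**3 ≠ 0, so f is not divisible by v and the branch is v² ≈ u**3 to lowest order — this is a cusp.
Classification: cusp.
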